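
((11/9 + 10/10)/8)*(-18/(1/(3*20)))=-300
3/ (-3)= -1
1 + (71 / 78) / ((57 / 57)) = 149 / 78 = 1.91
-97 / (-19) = 97 / 19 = 5.11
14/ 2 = 7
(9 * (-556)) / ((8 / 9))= -11259 / 2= -5629.50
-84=-84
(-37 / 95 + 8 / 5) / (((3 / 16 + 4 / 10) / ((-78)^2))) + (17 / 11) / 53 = 6526443661 / 520619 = 12535.93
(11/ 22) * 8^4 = 2048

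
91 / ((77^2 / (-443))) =-5759 / 847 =-6.80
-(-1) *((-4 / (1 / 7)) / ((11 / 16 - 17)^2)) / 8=-896 / 68121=-0.01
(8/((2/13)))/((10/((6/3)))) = 52/5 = 10.40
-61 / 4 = -15.25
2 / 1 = 2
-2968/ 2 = -1484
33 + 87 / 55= 1902 / 55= 34.58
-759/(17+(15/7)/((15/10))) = -1771/43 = -41.19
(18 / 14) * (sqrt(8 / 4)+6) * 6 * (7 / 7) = 54 * sqrt(2) / 7+324 / 7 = 57.20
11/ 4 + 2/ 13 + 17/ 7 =1941/ 364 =5.33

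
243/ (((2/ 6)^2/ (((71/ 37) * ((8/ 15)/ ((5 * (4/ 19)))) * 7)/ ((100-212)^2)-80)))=-145005864579/ 828800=-174958.81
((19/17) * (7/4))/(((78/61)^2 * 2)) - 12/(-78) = 0.75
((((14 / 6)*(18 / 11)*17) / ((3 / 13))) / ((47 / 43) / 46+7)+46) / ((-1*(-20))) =1314979 / 305646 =4.30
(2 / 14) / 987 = 1 / 6909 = 0.00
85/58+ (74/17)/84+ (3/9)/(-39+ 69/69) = 593491/393414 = 1.51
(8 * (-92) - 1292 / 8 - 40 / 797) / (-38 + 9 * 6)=-1430695 / 25504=-56.10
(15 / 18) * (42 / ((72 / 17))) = 595 / 72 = 8.26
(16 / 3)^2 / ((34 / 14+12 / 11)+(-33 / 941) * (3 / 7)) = 9274496 / 1142649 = 8.12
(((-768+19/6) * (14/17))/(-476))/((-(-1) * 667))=4589/2313156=0.00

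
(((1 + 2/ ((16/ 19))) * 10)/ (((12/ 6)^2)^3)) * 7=945/ 256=3.69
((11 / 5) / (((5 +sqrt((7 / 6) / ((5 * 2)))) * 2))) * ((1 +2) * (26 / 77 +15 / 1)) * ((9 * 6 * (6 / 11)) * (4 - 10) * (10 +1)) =-206627760 / 10451 +6887592 * sqrt(105) / 52255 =-18420.48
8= 8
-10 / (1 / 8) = -80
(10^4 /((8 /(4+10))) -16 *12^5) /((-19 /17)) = 67384804 /19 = 3546568.63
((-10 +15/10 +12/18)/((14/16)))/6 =-94/63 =-1.49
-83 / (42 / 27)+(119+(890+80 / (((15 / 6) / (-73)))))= -19325 / 14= -1380.36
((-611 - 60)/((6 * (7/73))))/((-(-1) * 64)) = -18.22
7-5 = 2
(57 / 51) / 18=19 / 306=0.06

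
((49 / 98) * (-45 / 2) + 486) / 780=633 / 1040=0.61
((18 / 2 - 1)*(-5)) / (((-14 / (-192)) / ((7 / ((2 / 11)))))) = -21120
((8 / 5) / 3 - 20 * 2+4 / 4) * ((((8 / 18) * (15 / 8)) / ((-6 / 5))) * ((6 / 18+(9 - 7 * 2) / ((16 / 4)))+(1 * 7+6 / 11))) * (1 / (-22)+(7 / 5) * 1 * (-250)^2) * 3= 4859419350625 / 104544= 46482049.19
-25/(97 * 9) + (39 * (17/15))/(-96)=-68311/139680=-0.49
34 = 34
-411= -411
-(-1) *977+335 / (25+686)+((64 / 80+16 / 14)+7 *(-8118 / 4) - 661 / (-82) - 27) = -13514720617 / 1020285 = -13246.02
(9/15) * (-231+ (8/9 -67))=-2674/15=-178.27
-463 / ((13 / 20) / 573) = -5305980 / 13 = -408152.31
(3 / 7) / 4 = 3 / 28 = 0.11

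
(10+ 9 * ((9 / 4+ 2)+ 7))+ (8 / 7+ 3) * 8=4043 / 28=144.39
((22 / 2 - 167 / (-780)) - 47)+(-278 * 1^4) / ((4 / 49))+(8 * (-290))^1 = -4493803 / 780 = -5761.29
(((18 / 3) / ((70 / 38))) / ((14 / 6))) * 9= 12.56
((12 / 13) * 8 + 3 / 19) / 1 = 1863 / 247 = 7.54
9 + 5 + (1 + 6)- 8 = 13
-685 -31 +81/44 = -31423/44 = -714.16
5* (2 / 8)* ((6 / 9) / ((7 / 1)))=5 / 42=0.12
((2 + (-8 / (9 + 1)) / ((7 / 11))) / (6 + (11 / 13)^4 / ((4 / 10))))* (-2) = -2970344 / 14557795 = -0.20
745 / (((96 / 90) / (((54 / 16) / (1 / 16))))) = 301725 / 8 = 37715.62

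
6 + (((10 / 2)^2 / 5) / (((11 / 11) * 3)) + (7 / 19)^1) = 458 / 57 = 8.04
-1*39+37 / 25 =-938 / 25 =-37.52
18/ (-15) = -6/ 5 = -1.20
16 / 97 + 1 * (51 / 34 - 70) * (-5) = 66477 / 194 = 342.66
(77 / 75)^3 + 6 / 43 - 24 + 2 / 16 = -3287562023 / 145125000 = -22.65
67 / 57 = 1.18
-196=-196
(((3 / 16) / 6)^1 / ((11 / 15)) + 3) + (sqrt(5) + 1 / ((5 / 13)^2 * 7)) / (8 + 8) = sqrt(5) / 16 + 191143 / 61600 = 3.24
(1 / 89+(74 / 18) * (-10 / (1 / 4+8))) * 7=-919961 / 26433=-34.80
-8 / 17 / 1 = -8 / 17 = -0.47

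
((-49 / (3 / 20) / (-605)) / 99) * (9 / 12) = 49 / 11979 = 0.00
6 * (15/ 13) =6.92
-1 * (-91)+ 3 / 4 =367 / 4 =91.75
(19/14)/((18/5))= 95/252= 0.38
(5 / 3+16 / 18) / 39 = 23 / 351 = 0.07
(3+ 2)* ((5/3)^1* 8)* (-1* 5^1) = -1000/3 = -333.33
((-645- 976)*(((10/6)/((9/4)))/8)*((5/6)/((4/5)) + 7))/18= -1564265/23328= -67.06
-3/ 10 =-0.30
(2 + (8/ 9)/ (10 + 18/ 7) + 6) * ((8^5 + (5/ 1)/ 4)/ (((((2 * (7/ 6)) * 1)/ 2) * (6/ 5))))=523652615/ 2772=188907.87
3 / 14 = 0.21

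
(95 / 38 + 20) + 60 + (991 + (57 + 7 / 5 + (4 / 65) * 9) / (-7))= 969221 / 910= 1065.08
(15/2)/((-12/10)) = -6.25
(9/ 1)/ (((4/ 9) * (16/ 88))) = 891/ 8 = 111.38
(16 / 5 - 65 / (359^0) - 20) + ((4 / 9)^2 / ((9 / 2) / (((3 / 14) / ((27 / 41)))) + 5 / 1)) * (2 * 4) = -6387337 / 78165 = -81.72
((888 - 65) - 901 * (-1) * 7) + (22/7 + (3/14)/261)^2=216167089/30276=7139.88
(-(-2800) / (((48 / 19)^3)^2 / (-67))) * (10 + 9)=-10480646139775 / 764411904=-13710.73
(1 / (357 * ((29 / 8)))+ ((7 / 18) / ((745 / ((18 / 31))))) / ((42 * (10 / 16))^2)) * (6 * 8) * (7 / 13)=221838208 / 11101189125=0.02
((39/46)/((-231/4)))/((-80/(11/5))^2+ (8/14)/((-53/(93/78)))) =-98527/8874233727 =-0.00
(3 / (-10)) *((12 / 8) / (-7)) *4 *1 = 9 / 35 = 0.26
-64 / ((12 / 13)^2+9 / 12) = -43264 / 1083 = -39.95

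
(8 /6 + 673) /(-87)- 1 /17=-34652 /4437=-7.81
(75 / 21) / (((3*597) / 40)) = 1000 / 12537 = 0.08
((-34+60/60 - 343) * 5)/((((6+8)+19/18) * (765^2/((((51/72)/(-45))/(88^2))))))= 0.00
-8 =-8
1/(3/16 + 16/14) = 112/149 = 0.75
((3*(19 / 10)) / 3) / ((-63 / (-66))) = 209 / 105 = 1.99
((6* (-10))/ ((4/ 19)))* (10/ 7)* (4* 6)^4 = -945561600/ 7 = -135080228.57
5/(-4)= -5/4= -1.25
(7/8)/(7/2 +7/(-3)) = 3/4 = 0.75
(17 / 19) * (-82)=-1394 / 19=-73.37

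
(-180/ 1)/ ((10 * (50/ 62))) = -22.32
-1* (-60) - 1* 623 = -563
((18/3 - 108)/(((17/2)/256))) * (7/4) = -5376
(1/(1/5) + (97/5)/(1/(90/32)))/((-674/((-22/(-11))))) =-953/5392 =-0.18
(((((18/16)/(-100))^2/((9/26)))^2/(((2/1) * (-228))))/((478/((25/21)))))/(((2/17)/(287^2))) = -0.00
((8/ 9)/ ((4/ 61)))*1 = 122/ 9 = 13.56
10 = 10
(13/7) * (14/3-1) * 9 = 61.29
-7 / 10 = -0.70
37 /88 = 0.42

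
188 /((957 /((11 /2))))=94 /87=1.08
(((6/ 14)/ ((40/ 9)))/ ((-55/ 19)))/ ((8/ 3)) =-1539/ 123200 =-0.01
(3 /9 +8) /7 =25 /21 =1.19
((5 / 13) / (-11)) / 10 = -0.00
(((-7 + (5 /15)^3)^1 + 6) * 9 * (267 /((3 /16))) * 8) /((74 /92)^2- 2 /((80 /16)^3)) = -156473.08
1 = 1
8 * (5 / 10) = 4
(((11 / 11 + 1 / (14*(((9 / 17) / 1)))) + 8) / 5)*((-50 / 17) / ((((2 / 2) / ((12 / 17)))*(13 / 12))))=-92080 / 26299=-3.50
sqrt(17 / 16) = 1.03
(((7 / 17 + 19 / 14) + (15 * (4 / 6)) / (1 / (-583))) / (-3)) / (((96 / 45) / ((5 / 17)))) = 34677975 / 129472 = 267.84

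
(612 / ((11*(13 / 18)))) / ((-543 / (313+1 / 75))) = -28734624 / 647075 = -44.41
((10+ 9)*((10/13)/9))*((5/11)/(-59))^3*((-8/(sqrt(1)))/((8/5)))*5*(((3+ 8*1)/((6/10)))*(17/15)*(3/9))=10093750/78503863581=0.00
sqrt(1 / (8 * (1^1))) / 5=sqrt(2) / 20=0.07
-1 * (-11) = 11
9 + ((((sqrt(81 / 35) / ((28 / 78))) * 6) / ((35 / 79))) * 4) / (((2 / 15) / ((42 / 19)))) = 9 + 2994732 * sqrt(35) / 4655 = 3815.03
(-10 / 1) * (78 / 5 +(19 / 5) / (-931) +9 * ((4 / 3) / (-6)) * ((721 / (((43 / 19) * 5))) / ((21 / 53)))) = 19343498 / 6321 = 3060.20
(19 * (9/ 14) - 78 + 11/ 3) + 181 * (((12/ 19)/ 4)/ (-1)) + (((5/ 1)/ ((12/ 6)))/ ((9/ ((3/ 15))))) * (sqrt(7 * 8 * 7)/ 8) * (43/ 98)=-72377/ 798 + 43 * sqrt(2)/ 1008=-90.64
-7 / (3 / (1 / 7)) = -1 / 3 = -0.33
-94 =-94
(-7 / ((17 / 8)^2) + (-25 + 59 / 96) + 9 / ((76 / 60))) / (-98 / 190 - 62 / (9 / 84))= 49630715 / 1526539616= 0.03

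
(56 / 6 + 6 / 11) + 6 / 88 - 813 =-106003 / 132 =-803.05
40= 40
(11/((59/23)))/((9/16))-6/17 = 65630/9027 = 7.27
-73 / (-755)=73 / 755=0.10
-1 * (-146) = 146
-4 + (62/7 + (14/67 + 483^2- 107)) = 109364734/469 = 233187.07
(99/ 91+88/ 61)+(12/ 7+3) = 40216/ 5551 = 7.24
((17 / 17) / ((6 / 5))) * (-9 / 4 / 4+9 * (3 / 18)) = 25 / 32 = 0.78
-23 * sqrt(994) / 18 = -40.29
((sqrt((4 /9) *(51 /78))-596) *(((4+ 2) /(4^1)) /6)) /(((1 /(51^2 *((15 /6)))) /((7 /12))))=-4521405 /8+ 10115 *sqrt(442) /416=-564664.43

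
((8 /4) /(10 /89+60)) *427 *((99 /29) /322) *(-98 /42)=-1254099 /3568450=-0.35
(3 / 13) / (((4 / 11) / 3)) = 99 / 52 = 1.90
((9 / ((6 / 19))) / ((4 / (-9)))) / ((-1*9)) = 57 / 8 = 7.12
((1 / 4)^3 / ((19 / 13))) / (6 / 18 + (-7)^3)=-39 / 1250048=-0.00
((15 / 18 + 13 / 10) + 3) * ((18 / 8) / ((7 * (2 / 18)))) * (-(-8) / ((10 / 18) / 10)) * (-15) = -32076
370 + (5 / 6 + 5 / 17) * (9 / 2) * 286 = 61915 / 34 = 1821.03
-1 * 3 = -3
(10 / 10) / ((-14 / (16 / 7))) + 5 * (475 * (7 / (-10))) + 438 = -120017 / 98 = -1224.66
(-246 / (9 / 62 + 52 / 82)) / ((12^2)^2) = -52111 / 3423168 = -0.02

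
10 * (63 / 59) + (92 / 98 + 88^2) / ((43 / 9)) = 202842972 / 124313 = 1631.71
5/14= 0.36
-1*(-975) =975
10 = 10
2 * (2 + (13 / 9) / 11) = 422 / 99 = 4.26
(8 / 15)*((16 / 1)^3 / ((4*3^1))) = 8192 / 45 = 182.04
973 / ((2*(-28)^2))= 139 / 224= 0.62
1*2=2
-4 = -4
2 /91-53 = -4821 /91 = -52.98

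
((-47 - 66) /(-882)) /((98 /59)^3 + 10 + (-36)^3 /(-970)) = 11255796095 /5506897167324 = 0.00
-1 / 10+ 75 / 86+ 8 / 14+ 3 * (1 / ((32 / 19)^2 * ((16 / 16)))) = 3700443 / 1541120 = 2.40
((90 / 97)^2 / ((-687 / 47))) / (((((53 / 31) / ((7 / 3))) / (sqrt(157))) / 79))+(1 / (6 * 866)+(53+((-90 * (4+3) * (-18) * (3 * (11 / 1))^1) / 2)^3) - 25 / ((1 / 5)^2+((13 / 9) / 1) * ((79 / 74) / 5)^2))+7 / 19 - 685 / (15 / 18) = 84342786590865344363941795 / 12875287908 - 725148900 * sqrt(157) / 114197033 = 6550749559429915.62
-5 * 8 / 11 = -40 / 11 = -3.64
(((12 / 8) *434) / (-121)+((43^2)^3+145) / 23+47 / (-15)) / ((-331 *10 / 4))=-997675986236 / 3003825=-332135.19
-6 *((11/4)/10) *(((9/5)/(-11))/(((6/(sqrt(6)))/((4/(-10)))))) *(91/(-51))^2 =-8281 *sqrt(6)/144500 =-0.14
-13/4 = -3.25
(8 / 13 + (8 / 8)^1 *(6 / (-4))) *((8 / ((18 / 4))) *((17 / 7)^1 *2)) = -7.64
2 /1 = 2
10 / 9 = 1.11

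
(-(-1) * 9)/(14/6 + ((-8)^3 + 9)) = -27/1502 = -0.02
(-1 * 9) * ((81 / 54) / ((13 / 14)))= -189 / 13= -14.54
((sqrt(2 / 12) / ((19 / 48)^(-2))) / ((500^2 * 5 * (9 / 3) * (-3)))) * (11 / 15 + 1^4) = -4693 * sqrt(6) / 1166400000000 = -0.00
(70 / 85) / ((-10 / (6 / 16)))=-21 / 680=-0.03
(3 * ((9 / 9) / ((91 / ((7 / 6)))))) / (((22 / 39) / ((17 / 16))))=51 / 704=0.07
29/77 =0.38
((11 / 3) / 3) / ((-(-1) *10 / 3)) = 11 / 30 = 0.37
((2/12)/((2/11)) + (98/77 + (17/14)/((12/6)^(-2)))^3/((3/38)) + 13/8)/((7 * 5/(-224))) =-8531914428/456533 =-18688.49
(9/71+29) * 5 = 10340/71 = 145.63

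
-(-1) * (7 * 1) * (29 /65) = 203 /65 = 3.12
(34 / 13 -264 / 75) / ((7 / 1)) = -42 / 325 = -0.13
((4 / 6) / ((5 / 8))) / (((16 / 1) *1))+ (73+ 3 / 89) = 97589 / 1335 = 73.10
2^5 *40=1280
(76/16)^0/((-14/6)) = -3/7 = -0.43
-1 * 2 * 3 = -6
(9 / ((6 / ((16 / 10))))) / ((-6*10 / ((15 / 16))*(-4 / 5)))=3 / 64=0.05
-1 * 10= -10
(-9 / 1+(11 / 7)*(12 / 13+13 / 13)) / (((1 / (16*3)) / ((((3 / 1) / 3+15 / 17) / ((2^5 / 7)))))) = -1536 / 13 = -118.15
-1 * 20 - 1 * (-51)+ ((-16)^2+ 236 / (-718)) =102915 / 359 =286.67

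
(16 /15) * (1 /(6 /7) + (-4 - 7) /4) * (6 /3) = -152 /45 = -3.38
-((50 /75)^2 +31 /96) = -221 /288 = -0.77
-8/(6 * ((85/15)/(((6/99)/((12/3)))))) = -2/561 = -0.00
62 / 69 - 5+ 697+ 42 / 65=3110548 / 4485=693.54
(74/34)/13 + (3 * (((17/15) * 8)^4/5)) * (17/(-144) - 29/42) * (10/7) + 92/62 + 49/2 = -4657.03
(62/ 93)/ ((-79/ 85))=-0.72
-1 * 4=-4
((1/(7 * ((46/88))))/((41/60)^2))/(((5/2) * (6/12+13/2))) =63360/1894487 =0.03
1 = 1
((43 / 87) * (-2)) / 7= -86 / 609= -0.14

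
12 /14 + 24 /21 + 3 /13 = 29 /13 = 2.23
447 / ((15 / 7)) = 1043 / 5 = 208.60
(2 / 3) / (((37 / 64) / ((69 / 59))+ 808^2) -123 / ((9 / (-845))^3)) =238464 / 36646974114167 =0.00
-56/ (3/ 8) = -149.33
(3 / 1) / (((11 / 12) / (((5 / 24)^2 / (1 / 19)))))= 475 / 176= 2.70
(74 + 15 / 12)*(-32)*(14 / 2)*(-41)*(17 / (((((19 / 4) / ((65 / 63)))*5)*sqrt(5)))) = 87275552*sqrt(5) / 855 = 228250.37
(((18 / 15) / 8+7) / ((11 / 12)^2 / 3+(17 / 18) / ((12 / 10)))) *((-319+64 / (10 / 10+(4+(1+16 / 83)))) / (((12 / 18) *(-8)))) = 918844641 / 2369540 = 387.77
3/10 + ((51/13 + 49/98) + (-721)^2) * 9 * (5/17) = 1520548194/1105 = 1376061.71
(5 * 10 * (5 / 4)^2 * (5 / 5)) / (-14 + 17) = 625 / 24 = 26.04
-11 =-11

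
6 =6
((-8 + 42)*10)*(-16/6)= -2720/3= -906.67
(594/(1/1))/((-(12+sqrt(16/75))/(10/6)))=-111375/1348+2475 *sqrt(3)/1348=-79.44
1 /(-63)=-0.02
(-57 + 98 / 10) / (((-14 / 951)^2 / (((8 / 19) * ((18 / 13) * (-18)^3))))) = 44811868505472 / 60515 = 740508444.28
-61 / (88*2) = -61 / 176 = -0.35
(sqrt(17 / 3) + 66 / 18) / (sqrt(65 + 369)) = sqrt(434)* (sqrt(51) + 11) / 1302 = 0.29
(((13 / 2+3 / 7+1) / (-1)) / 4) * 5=-555 / 56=-9.91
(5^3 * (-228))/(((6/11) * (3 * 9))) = -52250/27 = -1935.19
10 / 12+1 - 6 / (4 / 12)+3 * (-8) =-241 / 6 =-40.17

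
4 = 4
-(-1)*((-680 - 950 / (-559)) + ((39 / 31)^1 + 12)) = -11524521 / 17329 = -665.04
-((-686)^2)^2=-221460595216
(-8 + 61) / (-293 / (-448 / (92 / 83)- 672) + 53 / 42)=3935568 / 113921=34.55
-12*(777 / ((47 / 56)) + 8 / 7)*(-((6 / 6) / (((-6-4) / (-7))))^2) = 1280832 / 235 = 5450.35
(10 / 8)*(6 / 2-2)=5 / 4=1.25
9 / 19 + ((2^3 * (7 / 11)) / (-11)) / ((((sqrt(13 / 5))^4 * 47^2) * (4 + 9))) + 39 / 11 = 4.02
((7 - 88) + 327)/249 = 82/83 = 0.99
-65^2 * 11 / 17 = -46475 / 17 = -2733.82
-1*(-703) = 703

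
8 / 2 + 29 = 33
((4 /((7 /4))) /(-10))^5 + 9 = 472664107 /52521875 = 9.00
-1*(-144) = 144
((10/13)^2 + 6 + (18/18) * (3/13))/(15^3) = 1153/570375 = 0.00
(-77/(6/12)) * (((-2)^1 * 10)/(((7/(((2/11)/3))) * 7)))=80/21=3.81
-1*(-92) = 92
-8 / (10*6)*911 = -1822 / 15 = -121.47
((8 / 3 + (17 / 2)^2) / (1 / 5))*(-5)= -22475 / 12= -1872.92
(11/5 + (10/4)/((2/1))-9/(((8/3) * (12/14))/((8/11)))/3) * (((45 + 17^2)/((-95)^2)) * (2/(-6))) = -30561/992750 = -0.03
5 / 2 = 2.50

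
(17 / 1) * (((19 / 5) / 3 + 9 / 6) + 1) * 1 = 1921 / 30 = 64.03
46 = 46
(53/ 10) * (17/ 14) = 901/ 140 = 6.44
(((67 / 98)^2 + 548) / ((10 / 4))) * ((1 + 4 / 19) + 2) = 321316341 / 456190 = 704.35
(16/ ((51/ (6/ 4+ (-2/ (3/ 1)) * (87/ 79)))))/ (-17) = -968/ 68493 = -0.01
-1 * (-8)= 8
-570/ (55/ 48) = -5472/ 11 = -497.45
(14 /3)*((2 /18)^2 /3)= 14 /729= 0.02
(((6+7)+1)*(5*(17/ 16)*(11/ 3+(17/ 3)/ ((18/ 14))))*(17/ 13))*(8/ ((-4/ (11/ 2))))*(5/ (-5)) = 12127885/ 1404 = 8638.09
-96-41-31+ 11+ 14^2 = 39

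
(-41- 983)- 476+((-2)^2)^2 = -1484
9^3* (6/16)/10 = 2187/80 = 27.34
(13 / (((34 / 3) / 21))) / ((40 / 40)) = 24.09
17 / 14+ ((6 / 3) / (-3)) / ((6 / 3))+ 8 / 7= 85 / 42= 2.02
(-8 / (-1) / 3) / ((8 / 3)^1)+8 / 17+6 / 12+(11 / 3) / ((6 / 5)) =769 / 153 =5.03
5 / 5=1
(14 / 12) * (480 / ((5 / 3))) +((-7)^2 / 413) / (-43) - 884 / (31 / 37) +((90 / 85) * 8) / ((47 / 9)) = -45085535267 / 62838953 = -717.48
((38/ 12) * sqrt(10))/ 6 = 19 * sqrt(10)/ 36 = 1.67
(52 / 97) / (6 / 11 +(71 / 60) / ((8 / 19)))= 21120 / 132211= 0.16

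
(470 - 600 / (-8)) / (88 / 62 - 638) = -16895 / 19734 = -0.86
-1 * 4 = -4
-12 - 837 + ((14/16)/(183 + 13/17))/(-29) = -849.00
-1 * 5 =-5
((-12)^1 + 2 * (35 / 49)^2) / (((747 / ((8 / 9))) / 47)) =-202288 / 329427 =-0.61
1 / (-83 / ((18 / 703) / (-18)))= 1 / 58349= 0.00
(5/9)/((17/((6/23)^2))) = 20/8993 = 0.00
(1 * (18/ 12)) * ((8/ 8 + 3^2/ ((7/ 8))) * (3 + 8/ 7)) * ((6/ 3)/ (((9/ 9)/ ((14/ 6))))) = 327.29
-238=-238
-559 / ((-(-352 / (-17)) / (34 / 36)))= 161551 / 6336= 25.50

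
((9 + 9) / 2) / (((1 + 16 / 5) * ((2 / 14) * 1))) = 15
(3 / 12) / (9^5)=1 / 236196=0.00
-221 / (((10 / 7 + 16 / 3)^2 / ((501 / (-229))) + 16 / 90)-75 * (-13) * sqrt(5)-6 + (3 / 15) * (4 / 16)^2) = -67317734835318240000 * sqrt(5) / 1484727161381412855191-1844106880359285360 / 1484727161381412855191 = -0.10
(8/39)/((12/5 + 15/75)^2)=0.03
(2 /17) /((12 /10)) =5 /51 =0.10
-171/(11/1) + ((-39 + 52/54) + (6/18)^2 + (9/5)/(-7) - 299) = -3666613/10395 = -352.73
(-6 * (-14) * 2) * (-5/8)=-105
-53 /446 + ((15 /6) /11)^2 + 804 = 86770077 /107932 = 803.93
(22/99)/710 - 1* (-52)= 166141/3195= 52.00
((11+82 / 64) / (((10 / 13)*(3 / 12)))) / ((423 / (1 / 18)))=1703 / 203040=0.01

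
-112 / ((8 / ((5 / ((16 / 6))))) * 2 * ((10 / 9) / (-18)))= 212.62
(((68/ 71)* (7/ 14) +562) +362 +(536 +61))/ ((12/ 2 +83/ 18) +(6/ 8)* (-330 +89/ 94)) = -6.44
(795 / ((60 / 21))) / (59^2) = 1113 / 13924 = 0.08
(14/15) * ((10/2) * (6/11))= 28/11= 2.55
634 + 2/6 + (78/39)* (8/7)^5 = 638.23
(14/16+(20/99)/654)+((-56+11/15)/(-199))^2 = 244205804291/256400634600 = 0.95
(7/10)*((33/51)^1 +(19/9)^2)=24598/6885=3.57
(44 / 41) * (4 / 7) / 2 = 88 / 287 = 0.31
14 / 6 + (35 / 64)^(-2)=5.68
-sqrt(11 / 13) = -0.92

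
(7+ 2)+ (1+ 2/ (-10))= 49/ 5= 9.80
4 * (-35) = -140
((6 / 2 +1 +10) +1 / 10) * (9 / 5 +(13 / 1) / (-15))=329 / 25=13.16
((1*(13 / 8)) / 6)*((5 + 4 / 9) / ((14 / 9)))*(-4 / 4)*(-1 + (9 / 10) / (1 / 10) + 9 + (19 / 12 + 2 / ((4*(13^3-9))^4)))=-14882829427872014609 / 844873577140322304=-17.62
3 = 3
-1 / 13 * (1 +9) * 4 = -40 / 13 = -3.08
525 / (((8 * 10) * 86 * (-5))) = -21 / 1376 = -0.02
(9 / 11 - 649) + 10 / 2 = -7075 / 11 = -643.18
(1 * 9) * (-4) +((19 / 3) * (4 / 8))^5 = 2196163 / 7776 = 282.43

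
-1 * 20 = -20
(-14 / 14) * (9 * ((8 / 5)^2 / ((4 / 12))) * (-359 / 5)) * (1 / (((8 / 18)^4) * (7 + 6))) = 63595773 / 6500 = 9783.97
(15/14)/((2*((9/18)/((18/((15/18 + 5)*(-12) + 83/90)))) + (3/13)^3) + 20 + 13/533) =1094435550/16546869997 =0.07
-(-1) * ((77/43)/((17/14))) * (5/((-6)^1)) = -2695/2193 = -1.23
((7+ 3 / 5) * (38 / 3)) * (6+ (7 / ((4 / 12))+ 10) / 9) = 24548 / 27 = 909.19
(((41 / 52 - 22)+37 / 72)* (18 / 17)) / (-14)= 19373 / 12376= 1.57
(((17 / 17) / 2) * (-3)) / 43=-3 / 86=-0.03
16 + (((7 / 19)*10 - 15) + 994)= 18975 / 19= 998.68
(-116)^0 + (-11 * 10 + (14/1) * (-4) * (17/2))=-585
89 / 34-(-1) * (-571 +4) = -19189 / 34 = -564.38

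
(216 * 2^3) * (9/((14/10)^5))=48600000/16807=2891.65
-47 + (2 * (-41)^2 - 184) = 3131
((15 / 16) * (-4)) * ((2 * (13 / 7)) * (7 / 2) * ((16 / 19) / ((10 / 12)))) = -49.26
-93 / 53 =-1.75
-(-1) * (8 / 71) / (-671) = -8 / 47641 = -0.00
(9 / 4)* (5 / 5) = 9 / 4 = 2.25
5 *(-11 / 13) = -55 / 13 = -4.23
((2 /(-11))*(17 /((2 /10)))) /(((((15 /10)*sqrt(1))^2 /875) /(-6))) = 1190000 /33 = 36060.61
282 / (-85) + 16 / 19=-3998 / 1615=-2.48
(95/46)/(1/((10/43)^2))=4750/42527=0.11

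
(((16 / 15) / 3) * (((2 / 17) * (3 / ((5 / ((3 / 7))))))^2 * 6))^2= 11943936 / 3133342515625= 0.00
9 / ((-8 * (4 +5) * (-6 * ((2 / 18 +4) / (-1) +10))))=3 / 848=0.00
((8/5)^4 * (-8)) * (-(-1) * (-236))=7733248/625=12373.20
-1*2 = -2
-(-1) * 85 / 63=85 / 63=1.35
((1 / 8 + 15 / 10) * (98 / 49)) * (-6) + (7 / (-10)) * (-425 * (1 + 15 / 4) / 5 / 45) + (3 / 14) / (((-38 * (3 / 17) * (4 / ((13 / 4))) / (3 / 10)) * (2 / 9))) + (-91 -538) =-984036647 / 1532160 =-642.25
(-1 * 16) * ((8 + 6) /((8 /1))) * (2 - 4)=56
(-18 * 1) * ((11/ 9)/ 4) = -11/ 2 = -5.50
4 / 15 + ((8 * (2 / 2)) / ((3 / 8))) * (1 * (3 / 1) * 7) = 6724 / 15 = 448.27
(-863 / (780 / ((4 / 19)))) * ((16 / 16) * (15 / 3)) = -863 / 741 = -1.16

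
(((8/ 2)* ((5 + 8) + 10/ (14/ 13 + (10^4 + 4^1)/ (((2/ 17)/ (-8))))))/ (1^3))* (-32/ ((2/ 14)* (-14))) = 3678900992/ 4421761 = 832.00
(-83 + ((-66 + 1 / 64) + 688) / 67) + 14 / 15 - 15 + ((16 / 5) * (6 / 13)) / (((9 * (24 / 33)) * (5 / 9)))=-365304497 / 4180800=-87.38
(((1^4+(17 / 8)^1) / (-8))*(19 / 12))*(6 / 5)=-95 / 128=-0.74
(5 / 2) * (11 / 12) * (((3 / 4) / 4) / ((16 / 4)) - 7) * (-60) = 122375 / 128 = 956.05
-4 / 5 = -0.80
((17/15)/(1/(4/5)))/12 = 17/225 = 0.08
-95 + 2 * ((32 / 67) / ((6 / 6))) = -6301 / 67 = -94.04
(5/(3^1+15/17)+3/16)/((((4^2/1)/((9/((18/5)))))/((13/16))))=50635/270336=0.19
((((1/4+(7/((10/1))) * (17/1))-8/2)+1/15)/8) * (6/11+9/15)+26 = 239153/8800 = 27.18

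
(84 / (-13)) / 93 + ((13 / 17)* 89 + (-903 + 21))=-5576787 / 6851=-814.01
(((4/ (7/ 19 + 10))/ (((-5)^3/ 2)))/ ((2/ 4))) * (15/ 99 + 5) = -10336/ 162525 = -0.06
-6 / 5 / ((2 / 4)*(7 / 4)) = -1.37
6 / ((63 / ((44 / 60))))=22 / 315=0.07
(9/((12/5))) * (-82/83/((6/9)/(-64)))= 29520/83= 355.66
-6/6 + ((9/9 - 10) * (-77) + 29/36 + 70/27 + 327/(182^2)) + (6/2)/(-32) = 695.31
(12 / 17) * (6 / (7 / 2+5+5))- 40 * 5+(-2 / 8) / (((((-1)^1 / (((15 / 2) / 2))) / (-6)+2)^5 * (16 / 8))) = -536976309515879 / 2689052614656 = -199.69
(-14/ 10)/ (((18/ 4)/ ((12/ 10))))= -28/ 75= -0.37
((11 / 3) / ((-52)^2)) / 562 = 11 / 4558944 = 0.00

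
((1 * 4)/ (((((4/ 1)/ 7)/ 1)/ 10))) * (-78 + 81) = 210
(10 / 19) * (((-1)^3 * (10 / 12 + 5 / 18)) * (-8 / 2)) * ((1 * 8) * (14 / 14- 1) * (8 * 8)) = 0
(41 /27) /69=41 /1863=0.02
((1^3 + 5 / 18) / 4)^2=529 / 5184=0.10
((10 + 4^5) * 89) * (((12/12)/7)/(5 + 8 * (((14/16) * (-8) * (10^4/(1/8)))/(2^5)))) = -92026/979965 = -0.09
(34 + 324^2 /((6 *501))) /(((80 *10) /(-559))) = -643409 /13360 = -48.16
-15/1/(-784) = 15/784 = 0.02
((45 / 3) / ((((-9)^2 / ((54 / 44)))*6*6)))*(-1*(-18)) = 5 / 44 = 0.11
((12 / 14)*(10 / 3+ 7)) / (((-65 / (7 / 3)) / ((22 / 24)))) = -341 / 1170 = -0.29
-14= -14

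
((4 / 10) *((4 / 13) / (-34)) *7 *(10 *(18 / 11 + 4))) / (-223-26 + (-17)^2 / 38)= 131936 / 22299563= 0.01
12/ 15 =4/ 5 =0.80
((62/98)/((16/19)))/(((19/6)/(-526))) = -24459/196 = -124.79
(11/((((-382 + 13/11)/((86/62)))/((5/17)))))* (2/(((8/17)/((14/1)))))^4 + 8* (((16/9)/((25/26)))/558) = -621423544854439/4207431600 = -147696.65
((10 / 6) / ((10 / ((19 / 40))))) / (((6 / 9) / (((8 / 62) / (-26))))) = -19 / 32240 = -0.00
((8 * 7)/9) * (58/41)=3248/369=8.80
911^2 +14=829935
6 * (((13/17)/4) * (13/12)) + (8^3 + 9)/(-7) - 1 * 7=-80.19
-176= -176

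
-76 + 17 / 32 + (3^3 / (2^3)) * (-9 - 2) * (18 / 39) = -38523 / 416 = -92.60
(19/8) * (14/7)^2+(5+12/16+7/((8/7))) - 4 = 139/8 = 17.38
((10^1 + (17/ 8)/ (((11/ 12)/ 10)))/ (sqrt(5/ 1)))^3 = 1945085 * sqrt(5)/ 1331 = 3267.73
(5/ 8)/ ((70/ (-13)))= -13/ 112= -0.12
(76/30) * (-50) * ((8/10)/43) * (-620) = 188480/129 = 1461.09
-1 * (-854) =854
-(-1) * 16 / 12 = 4 / 3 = 1.33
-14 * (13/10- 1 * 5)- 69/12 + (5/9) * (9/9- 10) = 821/20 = 41.05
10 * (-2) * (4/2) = -40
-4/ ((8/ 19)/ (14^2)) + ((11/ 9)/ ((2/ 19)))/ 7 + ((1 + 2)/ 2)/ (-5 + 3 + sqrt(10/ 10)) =-117296/ 63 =-1861.84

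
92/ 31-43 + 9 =-962/ 31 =-31.03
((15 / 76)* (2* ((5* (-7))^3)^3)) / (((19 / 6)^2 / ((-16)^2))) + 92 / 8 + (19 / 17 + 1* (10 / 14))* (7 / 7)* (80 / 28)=-9075929750369808777939 / 11427094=-794246529377443.54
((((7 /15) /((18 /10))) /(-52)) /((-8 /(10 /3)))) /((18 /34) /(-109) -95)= -64855 /2965989312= -0.00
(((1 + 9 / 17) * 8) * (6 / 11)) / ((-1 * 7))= -1248 / 1309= -0.95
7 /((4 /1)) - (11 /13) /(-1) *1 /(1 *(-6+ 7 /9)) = 3881 /2444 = 1.59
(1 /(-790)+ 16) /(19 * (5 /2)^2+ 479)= 8426 /314815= 0.03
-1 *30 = -30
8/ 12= 2/ 3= 0.67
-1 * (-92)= 92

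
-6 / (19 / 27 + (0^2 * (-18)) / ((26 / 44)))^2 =-4374 / 361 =-12.12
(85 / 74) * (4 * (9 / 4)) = 765 / 74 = 10.34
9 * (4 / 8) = 9 / 2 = 4.50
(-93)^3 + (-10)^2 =-804257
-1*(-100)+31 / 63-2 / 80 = 253177 / 2520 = 100.47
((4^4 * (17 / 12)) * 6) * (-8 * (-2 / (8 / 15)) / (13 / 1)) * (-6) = -30129.23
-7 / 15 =-0.47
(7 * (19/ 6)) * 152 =10108/ 3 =3369.33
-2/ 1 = -2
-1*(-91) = 91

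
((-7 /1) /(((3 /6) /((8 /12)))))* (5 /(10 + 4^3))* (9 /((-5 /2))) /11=84 /407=0.21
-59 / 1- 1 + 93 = 33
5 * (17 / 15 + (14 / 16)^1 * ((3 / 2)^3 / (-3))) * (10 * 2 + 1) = 1001 / 64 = 15.64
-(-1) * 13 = 13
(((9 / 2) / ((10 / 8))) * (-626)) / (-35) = 11268 / 175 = 64.39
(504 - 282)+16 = 238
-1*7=-7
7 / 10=0.70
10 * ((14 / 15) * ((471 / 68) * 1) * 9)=9891 / 17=581.82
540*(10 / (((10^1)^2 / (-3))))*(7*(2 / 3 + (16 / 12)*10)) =-15876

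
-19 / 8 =-2.38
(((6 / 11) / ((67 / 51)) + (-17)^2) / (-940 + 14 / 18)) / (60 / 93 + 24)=-59510421 / 4759613804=-0.01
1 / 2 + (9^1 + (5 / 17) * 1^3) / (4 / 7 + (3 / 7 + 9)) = 243 / 170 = 1.43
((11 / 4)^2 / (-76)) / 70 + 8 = 680839 / 85120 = 8.00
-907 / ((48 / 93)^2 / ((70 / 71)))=-3356.84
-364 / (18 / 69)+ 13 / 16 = -66937 / 48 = -1394.52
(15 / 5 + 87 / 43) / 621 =8 / 989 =0.01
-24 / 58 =-12 / 29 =-0.41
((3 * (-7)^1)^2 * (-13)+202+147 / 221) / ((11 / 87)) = -106331748 / 2431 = -43739.92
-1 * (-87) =87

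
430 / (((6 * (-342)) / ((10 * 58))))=-62350 / 513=-121.54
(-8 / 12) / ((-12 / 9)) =1 / 2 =0.50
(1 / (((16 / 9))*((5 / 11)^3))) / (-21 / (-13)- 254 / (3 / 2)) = -467181 / 13082000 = -0.04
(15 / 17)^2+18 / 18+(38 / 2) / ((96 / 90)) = 90589 / 4624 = 19.59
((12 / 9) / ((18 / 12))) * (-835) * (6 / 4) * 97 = -323980 / 3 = -107993.33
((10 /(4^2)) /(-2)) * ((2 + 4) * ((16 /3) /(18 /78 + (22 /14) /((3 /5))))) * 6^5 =-10614240 /389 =-27285.96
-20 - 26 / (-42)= -407 / 21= -19.38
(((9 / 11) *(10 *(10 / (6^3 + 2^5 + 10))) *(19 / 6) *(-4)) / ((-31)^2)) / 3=-1900 / 1363659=-0.00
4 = 4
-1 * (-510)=510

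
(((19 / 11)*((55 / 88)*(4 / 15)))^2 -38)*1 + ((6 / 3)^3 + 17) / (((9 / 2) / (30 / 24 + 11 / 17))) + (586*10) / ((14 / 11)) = 4576.91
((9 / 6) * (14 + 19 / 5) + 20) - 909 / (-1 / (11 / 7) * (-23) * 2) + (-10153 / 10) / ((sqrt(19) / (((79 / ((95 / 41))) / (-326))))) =12596 / 805 + 32885567 * sqrt(19) / 5884300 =40.01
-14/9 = -1.56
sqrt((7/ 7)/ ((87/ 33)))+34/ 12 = sqrt(319)/ 29+17/ 6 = 3.45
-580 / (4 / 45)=-6525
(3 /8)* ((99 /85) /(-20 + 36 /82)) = -12177 /545360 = -0.02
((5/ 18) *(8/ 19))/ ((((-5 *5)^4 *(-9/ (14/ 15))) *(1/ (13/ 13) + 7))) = -7/ 1803515625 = -0.00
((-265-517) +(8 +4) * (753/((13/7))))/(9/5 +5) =132715/221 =600.52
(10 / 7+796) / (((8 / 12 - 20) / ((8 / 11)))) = -66984 / 2233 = -30.00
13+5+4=22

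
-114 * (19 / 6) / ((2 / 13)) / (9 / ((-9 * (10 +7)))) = 79781 / 2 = 39890.50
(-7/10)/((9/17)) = -119/90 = -1.32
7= 7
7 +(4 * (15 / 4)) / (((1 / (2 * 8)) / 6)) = 1447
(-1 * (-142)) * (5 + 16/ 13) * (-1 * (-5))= 57510/ 13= 4423.85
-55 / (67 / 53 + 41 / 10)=-29150 / 2843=-10.25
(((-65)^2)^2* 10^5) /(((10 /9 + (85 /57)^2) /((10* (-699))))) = -8107935951375000000 /2167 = -3741548662378864.79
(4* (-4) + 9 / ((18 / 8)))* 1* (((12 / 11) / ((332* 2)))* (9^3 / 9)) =-1458 / 913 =-1.60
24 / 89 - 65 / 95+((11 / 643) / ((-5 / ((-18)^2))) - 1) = -13717004 / 5436565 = -2.52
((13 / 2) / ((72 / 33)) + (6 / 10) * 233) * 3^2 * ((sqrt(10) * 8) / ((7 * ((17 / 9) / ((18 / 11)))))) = 8326881 * sqrt(10) / 6545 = 4023.21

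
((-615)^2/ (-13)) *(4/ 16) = -7273.56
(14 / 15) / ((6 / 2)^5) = 14 / 3645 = 0.00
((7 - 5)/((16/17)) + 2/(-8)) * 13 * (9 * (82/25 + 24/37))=637767/740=861.85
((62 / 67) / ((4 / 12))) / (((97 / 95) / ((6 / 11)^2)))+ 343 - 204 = 109942801 / 786379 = 139.81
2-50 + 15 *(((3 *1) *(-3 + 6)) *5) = 627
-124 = -124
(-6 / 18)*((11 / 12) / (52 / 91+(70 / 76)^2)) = -27797 / 129159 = -0.22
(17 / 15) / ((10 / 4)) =34 / 75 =0.45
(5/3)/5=1/3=0.33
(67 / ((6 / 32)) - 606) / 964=-373 / 1446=-0.26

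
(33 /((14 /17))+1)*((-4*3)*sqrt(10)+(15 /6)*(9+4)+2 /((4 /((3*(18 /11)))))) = 442175 /308 - 3450*sqrt(10) /7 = -122.92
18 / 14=9 / 7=1.29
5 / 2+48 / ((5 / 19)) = 1849 / 10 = 184.90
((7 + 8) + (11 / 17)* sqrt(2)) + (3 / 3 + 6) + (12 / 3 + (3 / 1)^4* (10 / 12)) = 11* sqrt(2) / 17 + 187 / 2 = 94.42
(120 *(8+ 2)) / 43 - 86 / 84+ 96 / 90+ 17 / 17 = 87139 / 3010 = 28.95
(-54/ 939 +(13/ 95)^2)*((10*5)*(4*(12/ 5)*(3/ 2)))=-15775632/ 564965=-27.92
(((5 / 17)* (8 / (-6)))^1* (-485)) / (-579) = -9700 / 29529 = -0.33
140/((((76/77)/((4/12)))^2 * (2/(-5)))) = -1037575/25992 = -39.92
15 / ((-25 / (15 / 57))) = -3 / 19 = -0.16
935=935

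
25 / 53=0.47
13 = 13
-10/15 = -2/3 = -0.67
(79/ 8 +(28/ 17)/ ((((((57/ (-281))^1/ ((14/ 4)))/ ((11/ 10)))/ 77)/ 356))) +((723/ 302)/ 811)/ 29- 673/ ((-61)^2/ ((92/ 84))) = -1024125418993519943509/ 1195132407791560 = -856913.77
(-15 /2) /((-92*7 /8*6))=5 /322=0.02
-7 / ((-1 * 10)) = 7 / 10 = 0.70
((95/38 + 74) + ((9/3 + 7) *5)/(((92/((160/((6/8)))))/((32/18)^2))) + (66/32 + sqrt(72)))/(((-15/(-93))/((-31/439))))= -38241431453/196285680 -5766 *sqrt(2)/2195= -198.54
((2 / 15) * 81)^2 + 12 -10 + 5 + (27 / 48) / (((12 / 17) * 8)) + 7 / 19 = 30183073 / 243200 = 124.11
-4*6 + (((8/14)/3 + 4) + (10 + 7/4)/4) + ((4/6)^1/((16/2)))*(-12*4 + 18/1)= -6509/336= -19.37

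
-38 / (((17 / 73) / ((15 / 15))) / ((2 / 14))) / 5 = -2774 / 595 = -4.66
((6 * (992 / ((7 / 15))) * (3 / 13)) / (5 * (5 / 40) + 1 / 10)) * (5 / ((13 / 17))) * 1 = 910656000 / 34307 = 26544.32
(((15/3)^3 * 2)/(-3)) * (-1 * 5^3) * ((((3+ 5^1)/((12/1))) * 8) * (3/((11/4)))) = 60606.06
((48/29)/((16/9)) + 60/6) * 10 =3170/29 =109.31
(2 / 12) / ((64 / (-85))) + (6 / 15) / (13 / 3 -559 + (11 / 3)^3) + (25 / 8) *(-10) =-824519861 / 26198400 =-31.47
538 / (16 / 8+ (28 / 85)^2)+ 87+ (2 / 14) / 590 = 10763630137 / 31458210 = 342.16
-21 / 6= -3.50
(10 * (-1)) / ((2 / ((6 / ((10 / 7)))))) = -21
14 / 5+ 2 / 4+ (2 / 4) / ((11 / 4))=383 / 110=3.48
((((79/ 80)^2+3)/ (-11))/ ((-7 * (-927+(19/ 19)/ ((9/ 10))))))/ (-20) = 17613/ 6317696000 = 0.00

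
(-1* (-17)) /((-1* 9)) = -17 /9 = -1.89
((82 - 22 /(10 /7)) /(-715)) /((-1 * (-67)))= -0.00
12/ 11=1.09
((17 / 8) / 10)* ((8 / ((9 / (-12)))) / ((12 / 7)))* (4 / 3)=-238 / 135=-1.76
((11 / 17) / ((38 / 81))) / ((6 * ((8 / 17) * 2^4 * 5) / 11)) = 3267 / 48640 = 0.07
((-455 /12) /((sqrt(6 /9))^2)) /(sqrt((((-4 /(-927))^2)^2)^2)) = -335993080259655 /2048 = -164059121220.53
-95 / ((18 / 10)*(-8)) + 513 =37411 / 72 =519.60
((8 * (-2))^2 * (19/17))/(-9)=-4864/153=-31.79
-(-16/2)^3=512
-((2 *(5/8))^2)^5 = -9765625/1048576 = -9.31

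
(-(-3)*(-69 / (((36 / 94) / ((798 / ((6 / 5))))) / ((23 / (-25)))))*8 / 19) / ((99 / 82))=57085448 / 495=115324.14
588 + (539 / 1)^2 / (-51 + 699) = 671545 / 648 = 1036.33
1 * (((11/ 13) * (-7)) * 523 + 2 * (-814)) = -61435/ 13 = -4725.77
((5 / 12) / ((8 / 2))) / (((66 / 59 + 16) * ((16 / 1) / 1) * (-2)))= -59 / 310272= -0.00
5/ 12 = 0.42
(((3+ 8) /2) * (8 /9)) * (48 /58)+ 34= 3310 /87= 38.05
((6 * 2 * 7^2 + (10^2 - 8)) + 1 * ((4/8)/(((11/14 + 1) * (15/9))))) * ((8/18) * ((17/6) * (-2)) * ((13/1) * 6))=-133615.22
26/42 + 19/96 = 183/224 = 0.82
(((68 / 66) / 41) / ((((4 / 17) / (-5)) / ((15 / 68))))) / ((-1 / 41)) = 425 / 88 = 4.83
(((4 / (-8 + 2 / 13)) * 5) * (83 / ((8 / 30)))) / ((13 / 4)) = -4150 / 17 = -244.12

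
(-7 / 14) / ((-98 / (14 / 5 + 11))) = 0.07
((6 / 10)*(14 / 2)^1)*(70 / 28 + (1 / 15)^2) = 7889 / 750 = 10.52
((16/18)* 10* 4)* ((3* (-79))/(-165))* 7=35392/99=357.49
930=930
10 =10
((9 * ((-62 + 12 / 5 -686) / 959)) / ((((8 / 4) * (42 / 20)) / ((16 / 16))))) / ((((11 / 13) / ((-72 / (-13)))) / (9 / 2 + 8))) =-10065600 / 73843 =-136.31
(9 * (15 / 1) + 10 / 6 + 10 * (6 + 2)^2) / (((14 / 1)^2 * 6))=1165 / 1764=0.66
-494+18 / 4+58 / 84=-10265 / 21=-488.81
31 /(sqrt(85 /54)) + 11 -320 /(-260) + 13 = 93* sqrt(510) /85 + 328 /13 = 49.94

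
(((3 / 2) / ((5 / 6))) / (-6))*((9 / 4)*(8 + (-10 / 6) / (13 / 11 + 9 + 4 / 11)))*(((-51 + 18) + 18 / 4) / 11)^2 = -79798689 / 2245760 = -35.53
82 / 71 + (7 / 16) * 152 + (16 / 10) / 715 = 67.66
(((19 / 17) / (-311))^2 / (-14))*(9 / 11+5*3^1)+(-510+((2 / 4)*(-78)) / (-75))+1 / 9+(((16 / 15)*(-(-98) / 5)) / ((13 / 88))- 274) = -4040793268696501 / 6295572308025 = -641.85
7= 7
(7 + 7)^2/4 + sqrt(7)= sqrt(7) + 49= 51.65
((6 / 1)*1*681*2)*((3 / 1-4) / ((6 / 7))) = -9534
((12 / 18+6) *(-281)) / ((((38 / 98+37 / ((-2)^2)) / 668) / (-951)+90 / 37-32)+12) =8630378357440 / 80933213093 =106.64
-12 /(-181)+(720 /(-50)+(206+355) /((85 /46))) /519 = 97622 /156565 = 0.62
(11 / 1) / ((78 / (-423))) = -1551 / 26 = -59.65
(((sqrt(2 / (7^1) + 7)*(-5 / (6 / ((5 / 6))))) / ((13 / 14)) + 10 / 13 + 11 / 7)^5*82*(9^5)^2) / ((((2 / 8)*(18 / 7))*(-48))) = -32085758.15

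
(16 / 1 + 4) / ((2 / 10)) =100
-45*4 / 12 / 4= -15 / 4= -3.75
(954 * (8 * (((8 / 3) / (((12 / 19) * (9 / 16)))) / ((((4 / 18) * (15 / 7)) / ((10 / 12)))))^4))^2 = 1181203508272591652603218100224 / 22876792454961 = 51633265922139317.23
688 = 688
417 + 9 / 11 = 4596 / 11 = 417.82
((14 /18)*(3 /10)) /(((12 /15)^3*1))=175 /384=0.46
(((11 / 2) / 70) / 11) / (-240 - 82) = -1 / 45080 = -0.00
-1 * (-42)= 42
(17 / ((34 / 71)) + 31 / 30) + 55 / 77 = 3911 / 105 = 37.25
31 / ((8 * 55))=31 / 440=0.07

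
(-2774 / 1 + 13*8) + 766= -1904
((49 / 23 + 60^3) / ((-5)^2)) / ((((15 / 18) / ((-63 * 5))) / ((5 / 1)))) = -1877922522 / 115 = -16329761.06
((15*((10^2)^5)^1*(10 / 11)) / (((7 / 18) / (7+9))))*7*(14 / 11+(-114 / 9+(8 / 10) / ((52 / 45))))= -661104000000000000 / 1573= -420282263191354.10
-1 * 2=-2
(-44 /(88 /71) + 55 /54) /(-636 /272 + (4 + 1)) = -63308 /4887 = -12.95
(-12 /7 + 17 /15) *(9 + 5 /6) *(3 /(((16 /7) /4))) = -3599 /120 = -29.99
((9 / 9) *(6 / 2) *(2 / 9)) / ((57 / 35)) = 70 / 171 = 0.41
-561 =-561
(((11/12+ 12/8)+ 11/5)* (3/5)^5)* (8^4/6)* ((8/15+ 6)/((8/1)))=15636096/78125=200.14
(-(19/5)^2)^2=130321/625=208.51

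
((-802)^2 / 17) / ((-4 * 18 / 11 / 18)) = -1768811 / 17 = -104047.71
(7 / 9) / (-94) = -7 / 846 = -0.01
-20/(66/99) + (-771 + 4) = -797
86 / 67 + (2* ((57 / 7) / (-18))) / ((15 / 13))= 10541 / 21105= 0.50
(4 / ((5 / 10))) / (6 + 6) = 2 / 3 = 0.67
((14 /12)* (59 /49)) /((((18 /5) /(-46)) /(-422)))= 1431635 /189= 7574.79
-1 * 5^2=-25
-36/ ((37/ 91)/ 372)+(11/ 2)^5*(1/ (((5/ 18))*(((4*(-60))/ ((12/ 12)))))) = -7817377461/ 236800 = -33012.57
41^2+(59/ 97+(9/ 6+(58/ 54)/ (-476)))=2098233985/ 1246644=1683.11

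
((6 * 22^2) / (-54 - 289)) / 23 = -2904 / 7889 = -0.37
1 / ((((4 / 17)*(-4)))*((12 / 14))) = -119 / 96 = -1.24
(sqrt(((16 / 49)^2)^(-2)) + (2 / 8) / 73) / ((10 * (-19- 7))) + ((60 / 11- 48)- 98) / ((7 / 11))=-7513055839 / 34012160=-220.89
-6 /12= -1 /2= -0.50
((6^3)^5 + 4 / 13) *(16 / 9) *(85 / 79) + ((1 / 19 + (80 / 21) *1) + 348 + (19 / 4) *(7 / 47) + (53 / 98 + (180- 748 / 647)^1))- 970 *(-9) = 941375371111592118041425 / 1046706121188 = 899369318718.75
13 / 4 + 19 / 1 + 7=117 / 4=29.25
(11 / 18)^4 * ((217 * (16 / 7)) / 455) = 453871 / 2985255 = 0.15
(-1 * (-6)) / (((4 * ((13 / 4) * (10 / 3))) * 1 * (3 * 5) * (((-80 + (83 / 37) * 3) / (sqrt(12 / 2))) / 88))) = -9768 * sqrt(6) / 881075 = -0.03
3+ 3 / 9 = 10 / 3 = 3.33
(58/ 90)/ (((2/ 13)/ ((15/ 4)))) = 377/ 24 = 15.71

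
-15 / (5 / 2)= -6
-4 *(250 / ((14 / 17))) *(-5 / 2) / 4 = 10625 / 14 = 758.93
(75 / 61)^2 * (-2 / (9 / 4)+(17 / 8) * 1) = 55625 / 29768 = 1.87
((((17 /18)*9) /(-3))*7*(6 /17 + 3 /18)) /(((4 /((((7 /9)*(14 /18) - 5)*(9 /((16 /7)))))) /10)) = 1155665 /2592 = 445.86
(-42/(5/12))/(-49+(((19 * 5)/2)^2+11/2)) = -2016/44255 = -0.05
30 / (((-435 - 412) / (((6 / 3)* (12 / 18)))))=-40 / 847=-0.05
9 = 9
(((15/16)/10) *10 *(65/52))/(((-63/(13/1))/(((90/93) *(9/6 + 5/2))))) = -1625/1736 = -0.94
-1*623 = -623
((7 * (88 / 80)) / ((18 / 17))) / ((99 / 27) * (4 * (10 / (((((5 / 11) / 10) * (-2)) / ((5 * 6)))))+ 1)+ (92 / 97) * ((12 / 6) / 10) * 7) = -126973 / 844976796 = -0.00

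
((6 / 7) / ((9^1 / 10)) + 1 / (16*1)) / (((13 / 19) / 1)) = 6479 / 4368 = 1.48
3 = 3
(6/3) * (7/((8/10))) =35/2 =17.50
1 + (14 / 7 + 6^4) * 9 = 11683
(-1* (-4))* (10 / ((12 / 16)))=53.33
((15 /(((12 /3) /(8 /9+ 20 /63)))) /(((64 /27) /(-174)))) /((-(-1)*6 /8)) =-442.77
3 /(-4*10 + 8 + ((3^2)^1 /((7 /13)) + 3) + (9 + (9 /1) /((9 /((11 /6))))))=-126 /61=-2.07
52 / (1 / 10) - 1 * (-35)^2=-705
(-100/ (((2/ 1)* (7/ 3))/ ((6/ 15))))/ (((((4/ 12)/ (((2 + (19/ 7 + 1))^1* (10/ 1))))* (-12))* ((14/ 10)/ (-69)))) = -2070000/ 343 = -6034.99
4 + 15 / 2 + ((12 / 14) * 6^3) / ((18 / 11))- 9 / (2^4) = 13897 / 112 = 124.08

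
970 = 970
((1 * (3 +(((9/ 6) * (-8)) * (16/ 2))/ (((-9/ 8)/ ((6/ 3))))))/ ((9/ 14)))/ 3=7294/ 81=90.05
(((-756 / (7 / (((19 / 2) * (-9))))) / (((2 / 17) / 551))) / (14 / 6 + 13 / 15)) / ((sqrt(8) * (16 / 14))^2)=10595622555 / 8192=1293410.96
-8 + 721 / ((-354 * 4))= -12049 / 1416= -8.51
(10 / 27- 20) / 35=-106 / 189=-0.56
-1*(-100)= 100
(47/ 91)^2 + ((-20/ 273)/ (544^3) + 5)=5266036702777/ 999863574528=5.27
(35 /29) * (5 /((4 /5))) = 875 /116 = 7.54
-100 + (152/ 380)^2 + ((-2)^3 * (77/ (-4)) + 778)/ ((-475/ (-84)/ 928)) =14520768/ 95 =152850.19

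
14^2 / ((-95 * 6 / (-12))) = 392 / 95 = 4.13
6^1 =6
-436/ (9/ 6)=-872/ 3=-290.67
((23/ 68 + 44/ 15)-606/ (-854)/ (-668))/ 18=0.18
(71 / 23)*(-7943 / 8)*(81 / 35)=-45680193 / 6440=-7093.20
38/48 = 19/24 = 0.79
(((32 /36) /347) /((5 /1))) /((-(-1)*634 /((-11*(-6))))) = 88 /1649985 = 0.00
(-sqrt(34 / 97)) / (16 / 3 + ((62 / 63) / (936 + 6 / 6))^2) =-3484658961 * sqrt(3298) / 1802730608692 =-0.11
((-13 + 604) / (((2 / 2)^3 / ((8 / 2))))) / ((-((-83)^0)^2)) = -2364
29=29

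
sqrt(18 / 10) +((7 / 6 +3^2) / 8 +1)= 3*sqrt(5) / 5 +109 / 48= 3.61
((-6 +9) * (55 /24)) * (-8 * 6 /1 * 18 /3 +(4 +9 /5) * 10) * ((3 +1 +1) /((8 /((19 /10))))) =-120175 /64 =-1877.73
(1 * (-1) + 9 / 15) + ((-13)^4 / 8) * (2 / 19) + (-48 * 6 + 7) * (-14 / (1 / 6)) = 9112173 / 380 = 23979.40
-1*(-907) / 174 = 907 / 174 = 5.21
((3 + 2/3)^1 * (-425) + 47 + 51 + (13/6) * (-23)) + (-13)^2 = -8047/6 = -1341.17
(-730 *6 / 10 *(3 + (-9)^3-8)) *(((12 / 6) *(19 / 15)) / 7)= 4072232 / 35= 116349.49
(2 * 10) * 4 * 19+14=1534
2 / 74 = 1 / 37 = 0.03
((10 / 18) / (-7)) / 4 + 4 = 3.98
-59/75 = -0.79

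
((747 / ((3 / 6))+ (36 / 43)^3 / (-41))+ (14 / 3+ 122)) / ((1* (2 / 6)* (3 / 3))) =15848944426 / 3259787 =4861.96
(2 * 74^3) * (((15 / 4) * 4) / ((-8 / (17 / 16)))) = -12916515 / 8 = -1614564.38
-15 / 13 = -1.15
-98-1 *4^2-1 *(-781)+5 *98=1157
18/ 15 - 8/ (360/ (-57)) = 37/ 15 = 2.47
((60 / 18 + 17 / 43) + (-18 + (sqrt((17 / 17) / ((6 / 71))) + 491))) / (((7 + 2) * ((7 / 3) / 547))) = 547 * sqrt(426) / 126 + 33639406 / 2709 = 12507.25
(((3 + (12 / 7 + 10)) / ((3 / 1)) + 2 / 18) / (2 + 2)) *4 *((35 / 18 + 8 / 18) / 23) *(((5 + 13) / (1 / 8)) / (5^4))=108704 / 905625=0.12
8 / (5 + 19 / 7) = 28 / 27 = 1.04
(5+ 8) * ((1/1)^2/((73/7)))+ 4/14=783/511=1.53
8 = 8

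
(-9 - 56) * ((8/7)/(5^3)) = -104/175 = -0.59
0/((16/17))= 0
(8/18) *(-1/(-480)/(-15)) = -1/16200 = -0.00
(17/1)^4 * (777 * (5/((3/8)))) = 865277560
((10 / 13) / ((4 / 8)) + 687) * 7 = 62657 / 13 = 4819.77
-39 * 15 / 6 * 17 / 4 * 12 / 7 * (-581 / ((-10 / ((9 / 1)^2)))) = -13372047 / 4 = -3343011.75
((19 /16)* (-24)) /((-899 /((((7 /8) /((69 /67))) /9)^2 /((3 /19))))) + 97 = 4304598077665 /44376481152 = 97.00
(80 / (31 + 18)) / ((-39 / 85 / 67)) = -455600 / 1911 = -238.41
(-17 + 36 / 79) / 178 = -1307 / 14062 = -0.09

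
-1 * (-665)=665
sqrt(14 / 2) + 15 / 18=5 / 6 + sqrt(7)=3.48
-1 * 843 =-843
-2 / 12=-1 / 6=-0.17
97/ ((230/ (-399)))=-38703/ 230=-168.27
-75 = -75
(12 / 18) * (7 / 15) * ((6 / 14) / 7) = 0.02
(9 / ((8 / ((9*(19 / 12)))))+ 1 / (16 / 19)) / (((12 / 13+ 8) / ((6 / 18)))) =247 / 384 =0.64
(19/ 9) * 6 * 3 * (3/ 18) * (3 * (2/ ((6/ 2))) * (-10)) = -380/ 3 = -126.67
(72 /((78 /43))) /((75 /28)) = 4816 /325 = 14.82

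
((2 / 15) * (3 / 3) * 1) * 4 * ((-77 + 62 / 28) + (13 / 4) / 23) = -96142 / 2415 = -39.81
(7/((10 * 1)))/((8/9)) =63/80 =0.79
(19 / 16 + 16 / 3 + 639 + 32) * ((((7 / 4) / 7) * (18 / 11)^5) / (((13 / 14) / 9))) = 40326983109 / 2093663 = 19261.45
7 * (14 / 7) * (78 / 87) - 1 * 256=-7060 / 29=-243.45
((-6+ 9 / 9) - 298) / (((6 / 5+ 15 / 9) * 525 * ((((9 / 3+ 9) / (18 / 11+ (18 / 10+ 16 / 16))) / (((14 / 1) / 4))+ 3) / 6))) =-12322 / 38485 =-0.32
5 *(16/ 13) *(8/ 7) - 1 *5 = 185/ 91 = 2.03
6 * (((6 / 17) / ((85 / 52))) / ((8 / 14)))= 3276 / 1445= 2.27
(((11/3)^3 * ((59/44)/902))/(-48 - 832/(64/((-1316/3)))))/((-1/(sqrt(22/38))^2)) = -0.00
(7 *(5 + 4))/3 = 21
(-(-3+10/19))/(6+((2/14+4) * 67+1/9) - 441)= -2961/188309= -0.02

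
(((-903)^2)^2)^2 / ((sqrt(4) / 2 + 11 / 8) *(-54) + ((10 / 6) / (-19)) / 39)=-561569376110797203551081316 / 162917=-3446966099982182360042.73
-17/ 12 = -1.42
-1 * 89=-89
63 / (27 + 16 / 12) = 189 / 85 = 2.22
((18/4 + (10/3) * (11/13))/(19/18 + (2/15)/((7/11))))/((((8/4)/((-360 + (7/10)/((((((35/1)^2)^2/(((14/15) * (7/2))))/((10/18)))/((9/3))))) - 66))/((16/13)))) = -383112447716/252549375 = -1516.98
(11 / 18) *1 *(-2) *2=-22 / 9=-2.44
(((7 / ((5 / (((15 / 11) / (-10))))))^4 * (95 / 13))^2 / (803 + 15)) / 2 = 13654052229321 / 237067203417616000000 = 0.00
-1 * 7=-7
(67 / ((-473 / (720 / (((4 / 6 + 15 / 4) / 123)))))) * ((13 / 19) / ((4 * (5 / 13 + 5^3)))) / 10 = -150414732 / 388193465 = -0.39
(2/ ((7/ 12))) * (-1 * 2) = -48/ 7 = -6.86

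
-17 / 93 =-0.18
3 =3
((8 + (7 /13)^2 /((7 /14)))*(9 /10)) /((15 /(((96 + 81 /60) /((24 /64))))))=112926 /845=133.64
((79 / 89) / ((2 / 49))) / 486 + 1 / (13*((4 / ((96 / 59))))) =5045249 / 66351636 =0.08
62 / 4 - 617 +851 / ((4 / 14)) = 2377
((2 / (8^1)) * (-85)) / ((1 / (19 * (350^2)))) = -49459375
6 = 6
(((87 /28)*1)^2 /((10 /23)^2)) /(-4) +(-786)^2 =193736821599 /313600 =617783.23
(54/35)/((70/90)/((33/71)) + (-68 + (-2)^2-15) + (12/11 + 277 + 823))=0.00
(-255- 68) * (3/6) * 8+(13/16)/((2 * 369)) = -15255923/11808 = -1292.00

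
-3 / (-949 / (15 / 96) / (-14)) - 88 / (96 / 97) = -4050647 / 45552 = -88.92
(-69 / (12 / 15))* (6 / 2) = -1035 / 4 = -258.75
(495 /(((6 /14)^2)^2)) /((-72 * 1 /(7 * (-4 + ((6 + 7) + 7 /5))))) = -14835.81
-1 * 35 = -35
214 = 214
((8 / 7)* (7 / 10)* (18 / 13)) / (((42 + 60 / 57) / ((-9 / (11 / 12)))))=-73872 / 292435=-0.25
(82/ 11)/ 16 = 41/ 88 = 0.47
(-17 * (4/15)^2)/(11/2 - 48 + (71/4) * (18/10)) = 0.11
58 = 58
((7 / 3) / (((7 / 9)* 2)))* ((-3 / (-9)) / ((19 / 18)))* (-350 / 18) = -175 / 19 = -9.21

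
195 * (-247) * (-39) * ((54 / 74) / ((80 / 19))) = 192727431 / 592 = 325553.09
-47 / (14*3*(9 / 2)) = -47 / 189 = -0.25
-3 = -3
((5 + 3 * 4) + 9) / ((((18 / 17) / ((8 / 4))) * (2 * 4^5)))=221 / 9216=0.02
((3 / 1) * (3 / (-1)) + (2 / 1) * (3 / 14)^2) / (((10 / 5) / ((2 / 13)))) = -873 / 1274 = -0.69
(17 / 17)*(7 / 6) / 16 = 7 / 96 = 0.07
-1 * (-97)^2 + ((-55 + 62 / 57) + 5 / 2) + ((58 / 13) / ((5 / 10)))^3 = -2191493795 / 250458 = -8749.95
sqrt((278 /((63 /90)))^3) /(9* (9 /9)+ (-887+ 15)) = -5560* sqrt(4865) /42287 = -9.17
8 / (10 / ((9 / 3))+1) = 24 / 13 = 1.85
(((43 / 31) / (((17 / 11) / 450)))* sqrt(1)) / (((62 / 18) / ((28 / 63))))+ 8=982096 / 16337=60.11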